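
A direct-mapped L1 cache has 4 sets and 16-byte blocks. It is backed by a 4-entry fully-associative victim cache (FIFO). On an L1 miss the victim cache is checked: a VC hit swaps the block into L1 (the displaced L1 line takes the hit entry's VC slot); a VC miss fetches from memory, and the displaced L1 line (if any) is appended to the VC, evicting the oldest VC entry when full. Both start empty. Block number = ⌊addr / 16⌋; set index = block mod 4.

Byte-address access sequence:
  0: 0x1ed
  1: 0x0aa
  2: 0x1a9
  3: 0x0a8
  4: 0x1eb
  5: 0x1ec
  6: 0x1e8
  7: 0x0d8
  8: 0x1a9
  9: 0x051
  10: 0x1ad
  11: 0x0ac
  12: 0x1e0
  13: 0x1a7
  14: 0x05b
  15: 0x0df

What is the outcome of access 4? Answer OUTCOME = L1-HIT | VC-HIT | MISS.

OUTCOME = VC-HIT

#0 0x1ed→b30/s2 MISS; vc=[]
#1 0xaa→b10/s2 MISS; vc=[30]
#2 0x1a9→b26/s2 MISS; vc=[30,10]
#3 0xa8→b10/s2 VC-HIT; vc=[30,26]
#4 0x1eb→b30/s2 VC-HIT; vc=[10,26]
#5 0x1ec→b30/s2 L1-HIT; vc=[10,26]
#6 0x1e8→b30/s2 L1-HIT; vc=[10,26]
#7 0xd8→b13/s1 MISS; vc=[10,26]
#8 0x1a9→b26/s2 VC-HIT; vc=[10,30]
#9 0x51→b5/s1 MISS; vc=[10,30,13]
#10 0x1ad→b26/s2 L1-HIT; vc=[10,30,13]
#11 0xac→b10/s2 VC-HIT; vc=[26,30,13]
#12 0x1e0→b30/s2 VC-HIT; vc=[26,10,13]
#13 0x1a7→b26/s2 VC-HIT; vc=[30,10,13]
#14 0x5b→b5/s1 L1-HIT; vc=[30,10,13]
#15 0xdf→b13/s1 VC-HIT; vc=[30,10,5]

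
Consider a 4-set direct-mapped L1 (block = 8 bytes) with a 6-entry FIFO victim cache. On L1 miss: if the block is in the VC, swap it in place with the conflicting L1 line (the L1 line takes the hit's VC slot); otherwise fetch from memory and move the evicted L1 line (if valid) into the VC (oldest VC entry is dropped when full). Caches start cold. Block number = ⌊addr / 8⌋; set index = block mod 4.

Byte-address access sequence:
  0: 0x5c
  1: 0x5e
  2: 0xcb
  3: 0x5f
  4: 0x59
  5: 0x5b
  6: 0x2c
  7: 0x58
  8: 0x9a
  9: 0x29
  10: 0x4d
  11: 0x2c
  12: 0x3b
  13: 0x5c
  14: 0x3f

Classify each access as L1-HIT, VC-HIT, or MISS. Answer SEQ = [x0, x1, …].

SEQ = [MISS, L1-HIT, MISS, L1-HIT, L1-HIT, L1-HIT, MISS, L1-HIT, MISS, L1-HIT, MISS, VC-HIT, MISS, VC-HIT, VC-HIT]

#0 0x5c→b11/s3 MISS; vc=[]
#1 0x5e→b11/s3 L1-HIT; vc=[]
#2 0xcb→b25/s1 MISS; vc=[]
#3 0x5f→b11/s3 L1-HIT; vc=[]
#4 0x59→b11/s3 L1-HIT; vc=[]
#5 0x5b→b11/s3 L1-HIT; vc=[]
#6 0x2c→b5/s1 MISS; vc=[25]
#7 0x58→b11/s3 L1-HIT; vc=[25]
#8 0x9a→b19/s3 MISS; vc=[25,11]
#9 0x29→b5/s1 L1-HIT; vc=[25,11]
#10 0x4d→b9/s1 MISS; vc=[25,11,5]
#11 0x2c→b5/s1 VC-HIT; vc=[25,11,9]
#12 0x3b→b7/s3 MISS; vc=[25,11,9,19]
#13 0x5c→b11/s3 VC-HIT; vc=[25,7,9,19]
#14 0x3f→b7/s3 VC-HIT; vc=[25,11,9,19]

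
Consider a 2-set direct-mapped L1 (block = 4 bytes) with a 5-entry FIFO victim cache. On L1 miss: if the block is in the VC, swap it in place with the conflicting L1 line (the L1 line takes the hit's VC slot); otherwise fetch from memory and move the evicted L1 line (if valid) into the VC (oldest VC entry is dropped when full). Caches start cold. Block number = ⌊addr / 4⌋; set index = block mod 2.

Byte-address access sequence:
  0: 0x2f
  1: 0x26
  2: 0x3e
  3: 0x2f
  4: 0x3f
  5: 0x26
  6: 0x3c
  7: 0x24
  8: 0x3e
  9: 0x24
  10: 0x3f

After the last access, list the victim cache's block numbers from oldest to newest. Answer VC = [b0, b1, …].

VC = [11, 9]

  [0] addr=0x2f blk=11 s=1: MISS | VC []
  [1] addr=0x26 blk=9 s=1: MISS | VC [11]
  [2] addr=0x3e blk=15 s=1: MISS | VC [11, 9]
  [3] addr=0x2f blk=11 s=1: VC-HIT | VC [15, 9]
  [4] addr=0x3f blk=15 s=1: VC-HIT | VC [11, 9]
  [5] addr=0x26 blk=9 s=1: VC-HIT | VC [11, 15]
  [6] addr=0x3c blk=15 s=1: VC-HIT | VC [11, 9]
  [7] addr=0x24 blk=9 s=1: VC-HIT | VC [11, 15]
  [8] addr=0x3e blk=15 s=1: VC-HIT | VC [11, 9]
  [9] addr=0x24 blk=9 s=1: VC-HIT | VC [11, 15]
  [10] addr=0x3f blk=15 s=1: VC-HIT | VC [11, 9]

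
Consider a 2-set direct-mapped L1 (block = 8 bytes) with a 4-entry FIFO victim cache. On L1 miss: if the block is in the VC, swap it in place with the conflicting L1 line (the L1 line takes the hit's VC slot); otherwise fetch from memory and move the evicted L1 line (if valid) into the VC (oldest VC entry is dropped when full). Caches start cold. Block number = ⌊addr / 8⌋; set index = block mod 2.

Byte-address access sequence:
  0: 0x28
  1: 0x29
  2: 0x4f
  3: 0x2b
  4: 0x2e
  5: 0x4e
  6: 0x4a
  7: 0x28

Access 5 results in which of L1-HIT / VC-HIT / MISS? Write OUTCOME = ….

0: 0x28 (blk 5, set 1) → MISS  vc=[]
1: 0x29 (blk 5, set 1) → L1-HIT  vc=[]
2: 0x4f (blk 9, set 1) → MISS  vc=[5]
3: 0x2b (blk 5, set 1) → VC-HIT  vc=[9]
4: 0x2e (blk 5, set 1) → L1-HIT  vc=[9]
5: 0x4e (blk 9, set 1) → VC-HIT  vc=[5]
6: 0x4a (blk 9, set 1) → L1-HIT  vc=[5]
7: 0x28 (blk 5, set 1) → VC-HIT  vc=[9]

OUTCOME = VC-HIT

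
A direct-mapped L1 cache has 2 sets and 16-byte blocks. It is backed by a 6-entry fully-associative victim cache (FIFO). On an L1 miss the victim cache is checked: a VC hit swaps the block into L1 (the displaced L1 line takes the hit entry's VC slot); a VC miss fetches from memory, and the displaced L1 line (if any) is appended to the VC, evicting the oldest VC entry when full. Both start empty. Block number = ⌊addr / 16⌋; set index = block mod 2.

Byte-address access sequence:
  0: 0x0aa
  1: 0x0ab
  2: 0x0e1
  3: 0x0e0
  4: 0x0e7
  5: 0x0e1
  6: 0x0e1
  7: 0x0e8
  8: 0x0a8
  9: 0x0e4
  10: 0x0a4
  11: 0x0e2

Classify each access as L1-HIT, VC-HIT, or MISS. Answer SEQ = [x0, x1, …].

SEQ = [MISS, L1-HIT, MISS, L1-HIT, L1-HIT, L1-HIT, L1-HIT, L1-HIT, VC-HIT, VC-HIT, VC-HIT, VC-HIT]

#0 0xaa→b10/s0 MISS; vc=[]
#1 0xab→b10/s0 L1-HIT; vc=[]
#2 0xe1→b14/s0 MISS; vc=[10]
#3 0xe0→b14/s0 L1-HIT; vc=[10]
#4 0xe7→b14/s0 L1-HIT; vc=[10]
#5 0xe1→b14/s0 L1-HIT; vc=[10]
#6 0xe1→b14/s0 L1-HIT; vc=[10]
#7 0xe8→b14/s0 L1-HIT; vc=[10]
#8 0xa8→b10/s0 VC-HIT; vc=[14]
#9 0xe4→b14/s0 VC-HIT; vc=[10]
#10 0xa4→b10/s0 VC-HIT; vc=[14]
#11 0xe2→b14/s0 VC-HIT; vc=[10]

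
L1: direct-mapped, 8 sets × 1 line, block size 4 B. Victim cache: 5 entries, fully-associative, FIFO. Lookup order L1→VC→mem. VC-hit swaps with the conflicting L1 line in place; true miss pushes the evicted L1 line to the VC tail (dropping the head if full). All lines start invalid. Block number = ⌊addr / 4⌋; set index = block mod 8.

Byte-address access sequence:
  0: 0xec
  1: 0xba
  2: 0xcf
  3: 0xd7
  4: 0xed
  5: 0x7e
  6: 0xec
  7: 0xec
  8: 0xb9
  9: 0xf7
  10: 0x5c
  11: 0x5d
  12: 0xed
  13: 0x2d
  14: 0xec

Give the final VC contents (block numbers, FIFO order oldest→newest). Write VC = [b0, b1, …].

VC = [51, 53, 31, 11]

0: 0xec (blk 59, set 3) → MISS  vc=[]
1: 0xba (blk 46, set 6) → MISS  vc=[]
2: 0xcf (blk 51, set 3) → MISS  vc=[59]
3: 0xd7 (blk 53, set 5) → MISS  vc=[59]
4: 0xed (blk 59, set 3) → VC-HIT  vc=[51]
5: 0x7e (blk 31, set 7) → MISS  vc=[51]
6: 0xec (blk 59, set 3) → L1-HIT  vc=[51]
7: 0xec (blk 59, set 3) → L1-HIT  vc=[51]
8: 0xb9 (blk 46, set 6) → L1-HIT  vc=[51]
9: 0xf7 (blk 61, set 5) → MISS  vc=[51, 53]
10: 0x5c (blk 23, set 7) → MISS  vc=[51, 53, 31]
11: 0x5d (blk 23, set 7) → L1-HIT  vc=[51, 53, 31]
12: 0xed (blk 59, set 3) → L1-HIT  vc=[51, 53, 31]
13: 0x2d (blk 11, set 3) → MISS  vc=[51, 53, 31, 59]
14: 0xec (blk 59, set 3) → VC-HIT  vc=[51, 53, 31, 11]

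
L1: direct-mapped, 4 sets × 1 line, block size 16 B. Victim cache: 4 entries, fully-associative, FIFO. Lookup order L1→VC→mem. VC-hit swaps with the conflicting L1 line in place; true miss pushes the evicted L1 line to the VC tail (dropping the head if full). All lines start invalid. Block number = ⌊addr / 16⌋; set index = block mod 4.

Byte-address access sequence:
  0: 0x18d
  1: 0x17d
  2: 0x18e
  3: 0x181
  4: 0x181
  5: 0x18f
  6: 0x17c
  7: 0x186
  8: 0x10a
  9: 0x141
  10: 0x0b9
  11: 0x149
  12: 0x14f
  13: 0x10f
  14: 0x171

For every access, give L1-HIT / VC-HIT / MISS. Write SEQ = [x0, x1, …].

#0 0x18d→b24/s0 MISS; vc=[]
#1 0x17d→b23/s3 MISS; vc=[]
#2 0x18e→b24/s0 L1-HIT; vc=[]
#3 0x181→b24/s0 L1-HIT; vc=[]
#4 0x181→b24/s0 L1-HIT; vc=[]
#5 0x18f→b24/s0 L1-HIT; vc=[]
#6 0x17c→b23/s3 L1-HIT; vc=[]
#7 0x186→b24/s0 L1-HIT; vc=[]
#8 0x10a→b16/s0 MISS; vc=[24]
#9 0x141→b20/s0 MISS; vc=[24,16]
#10 0xb9→b11/s3 MISS; vc=[24,16,23]
#11 0x149→b20/s0 L1-HIT; vc=[24,16,23]
#12 0x14f→b20/s0 L1-HIT; vc=[24,16,23]
#13 0x10f→b16/s0 VC-HIT; vc=[24,20,23]
#14 0x171→b23/s3 VC-HIT; vc=[24,20,11]

SEQ = [MISS, MISS, L1-HIT, L1-HIT, L1-HIT, L1-HIT, L1-HIT, L1-HIT, MISS, MISS, MISS, L1-HIT, L1-HIT, VC-HIT, VC-HIT]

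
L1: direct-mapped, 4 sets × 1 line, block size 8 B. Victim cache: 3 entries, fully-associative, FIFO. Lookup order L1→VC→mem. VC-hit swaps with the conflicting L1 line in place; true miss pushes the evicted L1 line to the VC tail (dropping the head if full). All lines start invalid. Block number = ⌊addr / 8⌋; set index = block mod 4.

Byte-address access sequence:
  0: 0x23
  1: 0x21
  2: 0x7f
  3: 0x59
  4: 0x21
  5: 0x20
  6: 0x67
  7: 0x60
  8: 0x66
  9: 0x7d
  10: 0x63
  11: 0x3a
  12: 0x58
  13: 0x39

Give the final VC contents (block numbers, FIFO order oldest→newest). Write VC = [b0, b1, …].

VC = [11, 4, 15]

0: 0x23 (blk 4, set 0) → MISS  vc=[]
1: 0x21 (blk 4, set 0) → L1-HIT  vc=[]
2: 0x7f (blk 15, set 3) → MISS  vc=[]
3: 0x59 (blk 11, set 3) → MISS  vc=[15]
4: 0x21 (blk 4, set 0) → L1-HIT  vc=[15]
5: 0x20 (blk 4, set 0) → L1-HIT  vc=[15]
6: 0x67 (blk 12, set 0) → MISS  vc=[15, 4]
7: 0x60 (blk 12, set 0) → L1-HIT  vc=[15, 4]
8: 0x66 (blk 12, set 0) → L1-HIT  vc=[15, 4]
9: 0x7d (blk 15, set 3) → VC-HIT  vc=[11, 4]
10: 0x63 (blk 12, set 0) → L1-HIT  vc=[11, 4]
11: 0x3a (blk 7, set 3) → MISS  vc=[11, 4, 15]
12: 0x58 (blk 11, set 3) → VC-HIT  vc=[7, 4, 15]
13: 0x39 (blk 7, set 3) → VC-HIT  vc=[11, 4, 15]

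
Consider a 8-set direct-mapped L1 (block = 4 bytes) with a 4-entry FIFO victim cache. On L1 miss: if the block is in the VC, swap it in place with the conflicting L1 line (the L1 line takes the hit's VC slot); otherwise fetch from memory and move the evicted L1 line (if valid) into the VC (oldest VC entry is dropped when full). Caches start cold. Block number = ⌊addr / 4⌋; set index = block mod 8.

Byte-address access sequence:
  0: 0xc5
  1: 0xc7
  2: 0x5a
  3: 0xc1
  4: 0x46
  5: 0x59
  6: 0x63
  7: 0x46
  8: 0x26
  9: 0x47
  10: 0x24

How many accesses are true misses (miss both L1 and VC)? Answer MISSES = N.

MISSES = 6

#0 0xc5→b49/s1 MISS; vc=[]
#1 0xc7→b49/s1 L1-HIT; vc=[]
#2 0x5a→b22/s6 MISS; vc=[]
#3 0xc1→b48/s0 MISS; vc=[]
#4 0x46→b17/s1 MISS; vc=[49]
#5 0x59→b22/s6 L1-HIT; vc=[49]
#6 0x63→b24/s0 MISS; vc=[49,48]
#7 0x46→b17/s1 L1-HIT; vc=[49,48]
#8 0x26→b9/s1 MISS; vc=[49,48,17]
#9 0x47→b17/s1 VC-HIT; vc=[49,48,9]
#10 0x24→b9/s1 VC-HIT; vc=[49,48,17]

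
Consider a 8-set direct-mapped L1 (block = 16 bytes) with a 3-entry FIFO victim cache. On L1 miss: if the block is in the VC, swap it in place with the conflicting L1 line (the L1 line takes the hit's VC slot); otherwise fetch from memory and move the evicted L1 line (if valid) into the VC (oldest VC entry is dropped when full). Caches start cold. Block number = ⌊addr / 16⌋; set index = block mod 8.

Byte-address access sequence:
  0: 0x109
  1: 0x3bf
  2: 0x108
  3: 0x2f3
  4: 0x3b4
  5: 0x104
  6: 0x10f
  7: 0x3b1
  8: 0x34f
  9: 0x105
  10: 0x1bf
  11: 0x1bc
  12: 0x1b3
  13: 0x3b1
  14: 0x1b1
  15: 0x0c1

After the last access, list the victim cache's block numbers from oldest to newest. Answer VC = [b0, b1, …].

0: 0x109 (blk 16, set 0) → MISS  vc=[]
1: 0x3bf (blk 59, set 3) → MISS  vc=[]
2: 0x108 (blk 16, set 0) → L1-HIT  vc=[]
3: 0x2f3 (blk 47, set 7) → MISS  vc=[]
4: 0x3b4 (blk 59, set 3) → L1-HIT  vc=[]
5: 0x104 (blk 16, set 0) → L1-HIT  vc=[]
6: 0x10f (blk 16, set 0) → L1-HIT  vc=[]
7: 0x3b1 (blk 59, set 3) → L1-HIT  vc=[]
8: 0x34f (blk 52, set 4) → MISS  vc=[]
9: 0x105 (blk 16, set 0) → L1-HIT  vc=[]
10: 0x1bf (blk 27, set 3) → MISS  vc=[59]
11: 0x1bc (blk 27, set 3) → L1-HIT  vc=[59]
12: 0x1b3 (blk 27, set 3) → L1-HIT  vc=[59]
13: 0x3b1 (blk 59, set 3) → VC-HIT  vc=[27]
14: 0x1b1 (blk 27, set 3) → VC-HIT  vc=[59]
15: 0xc1 (blk 12, set 4) → MISS  vc=[59, 52]

VC = [59, 52]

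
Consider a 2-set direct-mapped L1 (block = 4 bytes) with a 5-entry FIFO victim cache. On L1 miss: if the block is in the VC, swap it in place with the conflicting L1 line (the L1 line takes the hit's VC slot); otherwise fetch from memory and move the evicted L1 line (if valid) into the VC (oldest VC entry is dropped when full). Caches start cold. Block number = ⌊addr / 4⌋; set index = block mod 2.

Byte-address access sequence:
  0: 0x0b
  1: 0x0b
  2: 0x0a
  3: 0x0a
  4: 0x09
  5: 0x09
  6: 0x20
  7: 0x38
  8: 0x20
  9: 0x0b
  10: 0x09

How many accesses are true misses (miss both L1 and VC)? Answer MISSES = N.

  [0] addr=0xb blk=2 s=0: MISS | VC []
  [1] addr=0xb blk=2 s=0: L1-HIT | VC []
  [2] addr=0xa blk=2 s=0: L1-HIT | VC []
  [3] addr=0xa blk=2 s=0: L1-HIT | VC []
  [4] addr=0x9 blk=2 s=0: L1-HIT | VC []
  [5] addr=0x9 blk=2 s=0: L1-HIT | VC []
  [6] addr=0x20 blk=8 s=0: MISS | VC [2]
  [7] addr=0x38 blk=14 s=0: MISS | VC [2, 8]
  [8] addr=0x20 blk=8 s=0: VC-HIT | VC [2, 14]
  [9] addr=0xb blk=2 s=0: VC-HIT | VC [8, 14]
  [10] addr=0x9 blk=2 s=0: L1-HIT | VC [8, 14]

MISSES = 3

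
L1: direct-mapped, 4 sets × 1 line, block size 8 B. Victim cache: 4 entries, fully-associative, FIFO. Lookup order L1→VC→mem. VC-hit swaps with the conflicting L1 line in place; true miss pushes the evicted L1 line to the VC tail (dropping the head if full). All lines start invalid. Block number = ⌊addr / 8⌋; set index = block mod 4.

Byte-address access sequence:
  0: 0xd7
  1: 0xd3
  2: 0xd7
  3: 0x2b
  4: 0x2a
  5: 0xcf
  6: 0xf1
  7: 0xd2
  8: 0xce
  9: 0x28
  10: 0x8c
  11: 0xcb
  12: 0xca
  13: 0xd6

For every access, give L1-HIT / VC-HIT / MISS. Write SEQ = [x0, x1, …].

SEQ = [MISS, L1-HIT, L1-HIT, MISS, L1-HIT, MISS, MISS, VC-HIT, L1-HIT, VC-HIT, MISS, VC-HIT, L1-HIT, L1-HIT]

#0 0xd7→b26/s2 MISS; vc=[]
#1 0xd3→b26/s2 L1-HIT; vc=[]
#2 0xd7→b26/s2 L1-HIT; vc=[]
#3 0x2b→b5/s1 MISS; vc=[]
#4 0x2a→b5/s1 L1-HIT; vc=[]
#5 0xcf→b25/s1 MISS; vc=[5]
#6 0xf1→b30/s2 MISS; vc=[5,26]
#7 0xd2→b26/s2 VC-HIT; vc=[5,30]
#8 0xce→b25/s1 L1-HIT; vc=[5,30]
#9 0x28→b5/s1 VC-HIT; vc=[25,30]
#10 0x8c→b17/s1 MISS; vc=[25,30,5]
#11 0xcb→b25/s1 VC-HIT; vc=[17,30,5]
#12 0xca→b25/s1 L1-HIT; vc=[17,30,5]
#13 0xd6→b26/s2 L1-HIT; vc=[17,30,5]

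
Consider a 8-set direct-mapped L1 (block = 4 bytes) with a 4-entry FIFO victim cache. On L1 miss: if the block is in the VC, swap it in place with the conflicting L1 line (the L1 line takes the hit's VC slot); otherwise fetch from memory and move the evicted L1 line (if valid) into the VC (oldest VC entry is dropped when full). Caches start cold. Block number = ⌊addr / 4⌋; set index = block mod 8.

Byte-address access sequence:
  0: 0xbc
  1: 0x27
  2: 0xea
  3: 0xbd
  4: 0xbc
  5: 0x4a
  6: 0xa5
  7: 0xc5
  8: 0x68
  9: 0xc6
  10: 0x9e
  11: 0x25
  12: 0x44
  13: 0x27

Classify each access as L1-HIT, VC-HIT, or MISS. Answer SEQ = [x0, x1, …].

SEQ = [MISS, MISS, MISS, L1-HIT, L1-HIT, MISS, MISS, MISS, MISS, L1-HIT, MISS, VC-HIT, MISS, VC-HIT]

  [0] addr=0xbc blk=47 s=7: MISS | VC []
  [1] addr=0x27 blk=9 s=1: MISS | VC []
  [2] addr=0xea blk=58 s=2: MISS | VC []
  [3] addr=0xbd blk=47 s=7: L1-HIT | VC []
  [4] addr=0xbc blk=47 s=7: L1-HIT | VC []
  [5] addr=0x4a blk=18 s=2: MISS | VC [58]
  [6] addr=0xa5 blk=41 s=1: MISS | VC [58, 9]
  [7] addr=0xc5 blk=49 s=1: MISS | VC [58, 9, 41]
  [8] addr=0x68 blk=26 s=2: MISS | VC [58, 9, 41, 18]
  [9] addr=0xc6 blk=49 s=1: L1-HIT | VC [58, 9, 41, 18]
  [10] addr=0x9e blk=39 s=7: MISS | VC [9, 41, 18, 47]
  [11] addr=0x25 blk=9 s=1: VC-HIT | VC [49, 41, 18, 47]
  [12] addr=0x44 blk=17 s=1: MISS | VC [41, 18, 47, 9]
  [13] addr=0x27 blk=9 s=1: VC-HIT | VC [41, 18, 47, 17]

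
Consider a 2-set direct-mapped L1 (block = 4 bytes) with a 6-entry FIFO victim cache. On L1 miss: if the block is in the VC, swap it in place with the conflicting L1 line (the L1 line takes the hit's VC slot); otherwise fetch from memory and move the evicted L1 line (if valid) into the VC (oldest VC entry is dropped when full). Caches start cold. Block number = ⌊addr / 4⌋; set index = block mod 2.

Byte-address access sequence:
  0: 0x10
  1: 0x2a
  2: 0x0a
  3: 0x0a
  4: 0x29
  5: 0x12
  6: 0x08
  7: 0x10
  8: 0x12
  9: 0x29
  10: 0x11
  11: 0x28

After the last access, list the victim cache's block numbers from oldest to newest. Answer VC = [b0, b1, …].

  [0] addr=0x10 blk=4 s=0: MISS | VC []
  [1] addr=0x2a blk=10 s=0: MISS | VC [4]
  [2] addr=0xa blk=2 s=0: MISS | VC [4, 10]
  [3] addr=0xa blk=2 s=0: L1-HIT | VC [4, 10]
  [4] addr=0x29 blk=10 s=0: VC-HIT | VC [4, 2]
  [5] addr=0x12 blk=4 s=0: VC-HIT | VC [10, 2]
  [6] addr=0x8 blk=2 s=0: VC-HIT | VC [10, 4]
  [7] addr=0x10 blk=4 s=0: VC-HIT | VC [10, 2]
  [8] addr=0x12 blk=4 s=0: L1-HIT | VC [10, 2]
  [9] addr=0x29 blk=10 s=0: VC-HIT | VC [4, 2]
  [10] addr=0x11 blk=4 s=0: VC-HIT | VC [10, 2]
  [11] addr=0x28 blk=10 s=0: VC-HIT | VC [4, 2]

VC = [4, 2]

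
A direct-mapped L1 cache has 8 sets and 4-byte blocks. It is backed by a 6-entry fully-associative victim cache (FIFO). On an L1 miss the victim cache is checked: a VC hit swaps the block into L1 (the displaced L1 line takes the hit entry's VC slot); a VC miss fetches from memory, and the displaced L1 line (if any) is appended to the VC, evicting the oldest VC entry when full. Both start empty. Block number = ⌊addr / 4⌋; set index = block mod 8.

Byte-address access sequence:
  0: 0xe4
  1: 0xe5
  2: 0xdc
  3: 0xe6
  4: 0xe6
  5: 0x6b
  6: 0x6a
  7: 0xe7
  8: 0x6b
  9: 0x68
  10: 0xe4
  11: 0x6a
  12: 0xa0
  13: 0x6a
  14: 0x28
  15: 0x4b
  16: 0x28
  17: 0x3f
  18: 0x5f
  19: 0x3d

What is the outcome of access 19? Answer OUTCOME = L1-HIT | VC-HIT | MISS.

OUTCOME = VC-HIT

0: 0xe4 (blk 57, set 1) → MISS  vc=[]
1: 0xe5 (blk 57, set 1) → L1-HIT  vc=[]
2: 0xdc (blk 55, set 7) → MISS  vc=[]
3: 0xe6 (blk 57, set 1) → L1-HIT  vc=[]
4: 0xe6 (blk 57, set 1) → L1-HIT  vc=[]
5: 0x6b (blk 26, set 2) → MISS  vc=[]
6: 0x6a (blk 26, set 2) → L1-HIT  vc=[]
7: 0xe7 (blk 57, set 1) → L1-HIT  vc=[]
8: 0x6b (blk 26, set 2) → L1-HIT  vc=[]
9: 0x68 (blk 26, set 2) → L1-HIT  vc=[]
10: 0xe4 (blk 57, set 1) → L1-HIT  vc=[]
11: 0x6a (blk 26, set 2) → L1-HIT  vc=[]
12: 0xa0 (blk 40, set 0) → MISS  vc=[]
13: 0x6a (blk 26, set 2) → L1-HIT  vc=[]
14: 0x28 (blk 10, set 2) → MISS  vc=[26]
15: 0x4b (blk 18, set 2) → MISS  vc=[26, 10]
16: 0x28 (blk 10, set 2) → VC-HIT  vc=[26, 18]
17: 0x3f (blk 15, set 7) → MISS  vc=[26, 18, 55]
18: 0x5f (blk 23, set 7) → MISS  vc=[26, 18, 55, 15]
19: 0x3d (blk 15, set 7) → VC-HIT  vc=[26, 18, 55, 23]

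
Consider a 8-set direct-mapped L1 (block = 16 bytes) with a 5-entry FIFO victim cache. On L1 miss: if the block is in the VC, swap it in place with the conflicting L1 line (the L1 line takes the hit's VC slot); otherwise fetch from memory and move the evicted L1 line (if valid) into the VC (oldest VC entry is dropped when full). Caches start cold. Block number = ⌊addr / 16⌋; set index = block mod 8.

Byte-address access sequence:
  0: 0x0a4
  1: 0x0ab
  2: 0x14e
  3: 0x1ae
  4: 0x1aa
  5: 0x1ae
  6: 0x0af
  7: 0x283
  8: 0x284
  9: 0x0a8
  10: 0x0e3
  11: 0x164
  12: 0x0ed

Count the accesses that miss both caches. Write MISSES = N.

0: 0xa4 (blk 10, set 2) → MISS  vc=[]
1: 0xab (blk 10, set 2) → L1-HIT  vc=[]
2: 0x14e (blk 20, set 4) → MISS  vc=[]
3: 0x1ae (blk 26, set 2) → MISS  vc=[10]
4: 0x1aa (blk 26, set 2) → L1-HIT  vc=[10]
5: 0x1ae (blk 26, set 2) → L1-HIT  vc=[10]
6: 0xaf (blk 10, set 2) → VC-HIT  vc=[26]
7: 0x283 (blk 40, set 0) → MISS  vc=[26]
8: 0x284 (blk 40, set 0) → L1-HIT  vc=[26]
9: 0xa8 (blk 10, set 2) → L1-HIT  vc=[26]
10: 0xe3 (blk 14, set 6) → MISS  vc=[26]
11: 0x164 (blk 22, set 6) → MISS  vc=[26, 14]
12: 0xed (blk 14, set 6) → VC-HIT  vc=[26, 22]

MISSES = 6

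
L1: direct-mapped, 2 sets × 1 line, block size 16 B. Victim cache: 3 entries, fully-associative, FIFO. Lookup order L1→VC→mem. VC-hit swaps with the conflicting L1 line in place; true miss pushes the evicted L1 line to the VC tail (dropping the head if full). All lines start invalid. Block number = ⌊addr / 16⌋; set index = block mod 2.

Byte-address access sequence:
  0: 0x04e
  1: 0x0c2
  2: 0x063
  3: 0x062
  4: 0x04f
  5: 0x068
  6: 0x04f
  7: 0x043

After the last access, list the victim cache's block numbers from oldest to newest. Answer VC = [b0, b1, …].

0: 0x4e (blk 4, set 0) → MISS  vc=[]
1: 0xc2 (blk 12, set 0) → MISS  vc=[4]
2: 0x63 (blk 6, set 0) → MISS  vc=[4, 12]
3: 0x62 (blk 6, set 0) → L1-HIT  vc=[4, 12]
4: 0x4f (blk 4, set 0) → VC-HIT  vc=[6, 12]
5: 0x68 (blk 6, set 0) → VC-HIT  vc=[4, 12]
6: 0x4f (blk 4, set 0) → VC-HIT  vc=[6, 12]
7: 0x43 (blk 4, set 0) → L1-HIT  vc=[6, 12]

VC = [6, 12]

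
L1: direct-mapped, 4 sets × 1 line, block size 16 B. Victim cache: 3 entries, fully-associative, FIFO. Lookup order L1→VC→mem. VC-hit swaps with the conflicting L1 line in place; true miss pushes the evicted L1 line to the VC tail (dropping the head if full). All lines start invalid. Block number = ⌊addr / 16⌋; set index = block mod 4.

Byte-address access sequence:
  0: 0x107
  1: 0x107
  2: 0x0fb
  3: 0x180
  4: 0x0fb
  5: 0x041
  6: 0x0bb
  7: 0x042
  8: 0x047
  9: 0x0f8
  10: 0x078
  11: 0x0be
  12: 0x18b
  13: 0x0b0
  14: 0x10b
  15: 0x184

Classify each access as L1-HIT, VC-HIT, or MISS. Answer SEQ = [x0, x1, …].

  [0] addr=0x107 blk=16 s=0: MISS | VC []
  [1] addr=0x107 blk=16 s=0: L1-HIT | VC []
  [2] addr=0xfb blk=15 s=3: MISS | VC []
  [3] addr=0x180 blk=24 s=0: MISS | VC [16]
  [4] addr=0xfb blk=15 s=3: L1-HIT | VC [16]
  [5] addr=0x41 blk=4 s=0: MISS | VC [16, 24]
  [6] addr=0xbb blk=11 s=3: MISS | VC [16, 24, 15]
  [7] addr=0x42 blk=4 s=0: L1-HIT | VC [16, 24, 15]
  [8] addr=0x47 blk=4 s=0: L1-HIT | VC [16, 24, 15]
  [9] addr=0xf8 blk=15 s=3: VC-HIT | VC [16, 24, 11]
  [10] addr=0x78 blk=7 s=3: MISS | VC [24, 11, 15]
  [11] addr=0xbe blk=11 s=3: VC-HIT | VC [24, 7, 15]
  [12] addr=0x18b blk=24 s=0: VC-HIT | VC [4, 7, 15]
  [13] addr=0xb0 blk=11 s=3: L1-HIT | VC [4, 7, 15]
  [14] addr=0x10b blk=16 s=0: MISS | VC [7, 15, 24]
  [15] addr=0x184 blk=24 s=0: VC-HIT | VC [7, 15, 16]

SEQ = [MISS, L1-HIT, MISS, MISS, L1-HIT, MISS, MISS, L1-HIT, L1-HIT, VC-HIT, MISS, VC-HIT, VC-HIT, L1-HIT, MISS, VC-HIT]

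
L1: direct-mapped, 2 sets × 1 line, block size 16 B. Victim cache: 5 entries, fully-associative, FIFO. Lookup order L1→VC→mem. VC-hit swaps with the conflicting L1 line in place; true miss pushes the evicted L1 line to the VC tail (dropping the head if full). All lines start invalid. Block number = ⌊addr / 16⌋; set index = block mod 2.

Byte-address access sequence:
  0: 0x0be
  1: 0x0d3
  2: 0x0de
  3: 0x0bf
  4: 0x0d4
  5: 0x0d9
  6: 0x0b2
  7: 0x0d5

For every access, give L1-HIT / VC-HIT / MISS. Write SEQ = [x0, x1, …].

0: 0xbe (blk 11, set 1) → MISS  vc=[]
1: 0xd3 (blk 13, set 1) → MISS  vc=[11]
2: 0xde (blk 13, set 1) → L1-HIT  vc=[11]
3: 0xbf (blk 11, set 1) → VC-HIT  vc=[13]
4: 0xd4 (blk 13, set 1) → VC-HIT  vc=[11]
5: 0xd9 (blk 13, set 1) → L1-HIT  vc=[11]
6: 0xb2 (blk 11, set 1) → VC-HIT  vc=[13]
7: 0xd5 (blk 13, set 1) → VC-HIT  vc=[11]

SEQ = [MISS, MISS, L1-HIT, VC-HIT, VC-HIT, L1-HIT, VC-HIT, VC-HIT]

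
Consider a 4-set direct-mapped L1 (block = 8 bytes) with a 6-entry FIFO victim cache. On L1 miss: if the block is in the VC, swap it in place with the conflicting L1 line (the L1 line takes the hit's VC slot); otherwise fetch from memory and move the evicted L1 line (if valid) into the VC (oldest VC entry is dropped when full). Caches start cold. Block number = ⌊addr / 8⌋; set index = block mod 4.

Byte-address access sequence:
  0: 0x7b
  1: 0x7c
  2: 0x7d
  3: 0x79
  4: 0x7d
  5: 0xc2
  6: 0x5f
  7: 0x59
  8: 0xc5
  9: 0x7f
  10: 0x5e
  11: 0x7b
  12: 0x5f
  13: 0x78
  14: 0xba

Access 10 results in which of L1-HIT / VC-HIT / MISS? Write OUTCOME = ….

OUTCOME = VC-HIT

0: 0x7b (blk 15, set 3) → MISS  vc=[]
1: 0x7c (blk 15, set 3) → L1-HIT  vc=[]
2: 0x7d (blk 15, set 3) → L1-HIT  vc=[]
3: 0x79 (blk 15, set 3) → L1-HIT  vc=[]
4: 0x7d (blk 15, set 3) → L1-HIT  vc=[]
5: 0xc2 (blk 24, set 0) → MISS  vc=[]
6: 0x5f (blk 11, set 3) → MISS  vc=[15]
7: 0x59 (blk 11, set 3) → L1-HIT  vc=[15]
8: 0xc5 (blk 24, set 0) → L1-HIT  vc=[15]
9: 0x7f (blk 15, set 3) → VC-HIT  vc=[11]
10: 0x5e (blk 11, set 3) → VC-HIT  vc=[15]
11: 0x7b (blk 15, set 3) → VC-HIT  vc=[11]
12: 0x5f (blk 11, set 3) → VC-HIT  vc=[15]
13: 0x78 (blk 15, set 3) → VC-HIT  vc=[11]
14: 0xba (blk 23, set 3) → MISS  vc=[11, 15]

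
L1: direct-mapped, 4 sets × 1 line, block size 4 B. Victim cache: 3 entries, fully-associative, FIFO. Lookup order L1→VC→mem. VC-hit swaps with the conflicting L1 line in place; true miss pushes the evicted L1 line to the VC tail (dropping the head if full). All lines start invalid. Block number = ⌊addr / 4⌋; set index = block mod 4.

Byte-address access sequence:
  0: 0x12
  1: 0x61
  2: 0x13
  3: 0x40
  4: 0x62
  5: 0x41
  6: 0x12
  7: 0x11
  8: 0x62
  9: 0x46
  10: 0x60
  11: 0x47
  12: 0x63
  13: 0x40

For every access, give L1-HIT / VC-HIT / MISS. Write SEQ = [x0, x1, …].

#0 0x12→b4/s0 MISS; vc=[]
#1 0x61→b24/s0 MISS; vc=[4]
#2 0x13→b4/s0 VC-HIT; vc=[24]
#3 0x40→b16/s0 MISS; vc=[24,4]
#4 0x62→b24/s0 VC-HIT; vc=[16,4]
#5 0x41→b16/s0 VC-HIT; vc=[24,4]
#6 0x12→b4/s0 VC-HIT; vc=[24,16]
#7 0x11→b4/s0 L1-HIT; vc=[24,16]
#8 0x62→b24/s0 VC-HIT; vc=[4,16]
#9 0x46→b17/s1 MISS; vc=[4,16]
#10 0x60→b24/s0 L1-HIT; vc=[4,16]
#11 0x47→b17/s1 L1-HIT; vc=[4,16]
#12 0x63→b24/s0 L1-HIT; vc=[4,16]
#13 0x40→b16/s0 VC-HIT; vc=[4,24]

SEQ = [MISS, MISS, VC-HIT, MISS, VC-HIT, VC-HIT, VC-HIT, L1-HIT, VC-HIT, MISS, L1-HIT, L1-HIT, L1-HIT, VC-HIT]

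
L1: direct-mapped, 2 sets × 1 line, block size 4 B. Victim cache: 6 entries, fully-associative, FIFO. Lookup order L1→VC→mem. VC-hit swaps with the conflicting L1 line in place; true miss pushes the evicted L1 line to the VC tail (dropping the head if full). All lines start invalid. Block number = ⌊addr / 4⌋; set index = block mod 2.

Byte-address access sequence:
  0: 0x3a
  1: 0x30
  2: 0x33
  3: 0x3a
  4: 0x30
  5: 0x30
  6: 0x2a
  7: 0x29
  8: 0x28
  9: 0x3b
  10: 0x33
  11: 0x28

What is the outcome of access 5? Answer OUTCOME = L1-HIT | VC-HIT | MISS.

OUTCOME = L1-HIT

#0 0x3a→b14/s0 MISS; vc=[]
#1 0x30→b12/s0 MISS; vc=[14]
#2 0x33→b12/s0 L1-HIT; vc=[14]
#3 0x3a→b14/s0 VC-HIT; vc=[12]
#4 0x30→b12/s0 VC-HIT; vc=[14]
#5 0x30→b12/s0 L1-HIT; vc=[14]
#6 0x2a→b10/s0 MISS; vc=[14,12]
#7 0x29→b10/s0 L1-HIT; vc=[14,12]
#8 0x28→b10/s0 L1-HIT; vc=[14,12]
#9 0x3b→b14/s0 VC-HIT; vc=[10,12]
#10 0x33→b12/s0 VC-HIT; vc=[10,14]
#11 0x28→b10/s0 VC-HIT; vc=[12,14]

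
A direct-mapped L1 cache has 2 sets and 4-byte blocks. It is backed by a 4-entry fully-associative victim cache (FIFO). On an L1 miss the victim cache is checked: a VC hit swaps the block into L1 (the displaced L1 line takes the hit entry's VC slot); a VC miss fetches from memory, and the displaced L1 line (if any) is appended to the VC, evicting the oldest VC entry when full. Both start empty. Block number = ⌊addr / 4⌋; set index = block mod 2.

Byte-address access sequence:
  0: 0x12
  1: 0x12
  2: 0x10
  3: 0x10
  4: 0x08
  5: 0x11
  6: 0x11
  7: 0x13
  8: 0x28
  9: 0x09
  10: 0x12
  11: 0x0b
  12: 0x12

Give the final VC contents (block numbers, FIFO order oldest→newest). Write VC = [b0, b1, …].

VC = [10, 2]

  [0] addr=0x12 blk=4 s=0: MISS | VC []
  [1] addr=0x12 blk=4 s=0: L1-HIT | VC []
  [2] addr=0x10 blk=4 s=0: L1-HIT | VC []
  [3] addr=0x10 blk=4 s=0: L1-HIT | VC []
  [4] addr=0x8 blk=2 s=0: MISS | VC [4]
  [5] addr=0x11 blk=4 s=0: VC-HIT | VC [2]
  [6] addr=0x11 blk=4 s=0: L1-HIT | VC [2]
  [7] addr=0x13 blk=4 s=0: L1-HIT | VC [2]
  [8] addr=0x28 blk=10 s=0: MISS | VC [2, 4]
  [9] addr=0x9 blk=2 s=0: VC-HIT | VC [10, 4]
  [10] addr=0x12 blk=4 s=0: VC-HIT | VC [10, 2]
  [11] addr=0xb blk=2 s=0: VC-HIT | VC [10, 4]
  [12] addr=0x12 blk=4 s=0: VC-HIT | VC [10, 2]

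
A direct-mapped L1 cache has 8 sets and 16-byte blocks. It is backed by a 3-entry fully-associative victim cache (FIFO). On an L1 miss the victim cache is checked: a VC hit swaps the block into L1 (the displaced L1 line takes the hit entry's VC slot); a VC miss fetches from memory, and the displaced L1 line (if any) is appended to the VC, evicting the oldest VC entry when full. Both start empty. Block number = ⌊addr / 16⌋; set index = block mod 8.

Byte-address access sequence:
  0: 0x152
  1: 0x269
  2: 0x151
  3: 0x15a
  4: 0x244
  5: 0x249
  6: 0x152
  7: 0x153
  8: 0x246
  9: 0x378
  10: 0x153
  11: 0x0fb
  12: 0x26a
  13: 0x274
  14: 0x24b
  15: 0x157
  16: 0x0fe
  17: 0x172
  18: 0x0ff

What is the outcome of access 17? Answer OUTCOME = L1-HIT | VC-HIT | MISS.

OUTCOME = MISS

0: 0x152 (blk 21, set 5) → MISS  vc=[]
1: 0x269 (blk 38, set 6) → MISS  vc=[]
2: 0x151 (blk 21, set 5) → L1-HIT  vc=[]
3: 0x15a (blk 21, set 5) → L1-HIT  vc=[]
4: 0x244 (blk 36, set 4) → MISS  vc=[]
5: 0x249 (blk 36, set 4) → L1-HIT  vc=[]
6: 0x152 (blk 21, set 5) → L1-HIT  vc=[]
7: 0x153 (blk 21, set 5) → L1-HIT  vc=[]
8: 0x246 (blk 36, set 4) → L1-HIT  vc=[]
9: 0x378 (blk 55, set 7) → MISS  vc=[]
10: 0x153 (blk 21, set 5) → L1-HIT  vc=[]
11: 0xfb (blk 15, set 7) → MISS  vc=[55]
12: 0x26a (blk 38, set 6) → L1-HIT  vc=[55]
13: 0x274 (blk 39, set 7) → MISS  vc=[55, 15]
14: 0x24b (blk 36, set 4) → L1-HIT  vc=[55, 15]
15: 0x157 (blk 21, set 5) → L1-HIT  vc=[55, 15]
16: 0xfe (blk 15, set 7) → VC-HIT  vc=[55, 39]
17: 0x172 (blk 23, set 7) → MISS  vc=[55, 39, 15]
18: 0xff (blk 15, set 7) → VC-HIT  vc=[55, 39, 23]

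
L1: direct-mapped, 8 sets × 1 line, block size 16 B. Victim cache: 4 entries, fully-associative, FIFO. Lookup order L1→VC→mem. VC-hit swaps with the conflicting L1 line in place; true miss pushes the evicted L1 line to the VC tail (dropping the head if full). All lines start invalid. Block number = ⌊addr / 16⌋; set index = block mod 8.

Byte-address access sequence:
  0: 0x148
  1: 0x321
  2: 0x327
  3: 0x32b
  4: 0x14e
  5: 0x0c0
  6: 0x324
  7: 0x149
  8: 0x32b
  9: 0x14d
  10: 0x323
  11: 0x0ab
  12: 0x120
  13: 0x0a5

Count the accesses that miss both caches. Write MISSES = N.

#0 0x148→b20/s4 MISS; vc=[]
#1 0x321→b50/s2 MISS; vc=[]
#2 0x327→b50/s2 L1-HIT; vc=[]
#3 0x32b→b50/s2 L1-HIT; vc=[]
#4 0x14e→b20/s4 L1-HIT; vc=[]
#5 0xc0→b12/s4 MISS; vc=[20]
#6 0x324→b50/s2 L1-HIT; vc=[20]
#7 0x149→b20/s4 VC-HIT; vc=[12]
#8 0x32b→b50/s2 L1-HIT; vc=[12]
#9 0x14d→b20/s4 L1-HIT; vc=[12]
#10 0x323→b50/s2 L1-HIT; vc=[12]
#11 0xab→b10/s2 MISS; vc=[12,50]
#12 0x120→b18/s2 MISS; vc=[12,50,10]
#13 0xa5→b10/s2 VC-HIT; vc=[12,50,18]

MISSES = 5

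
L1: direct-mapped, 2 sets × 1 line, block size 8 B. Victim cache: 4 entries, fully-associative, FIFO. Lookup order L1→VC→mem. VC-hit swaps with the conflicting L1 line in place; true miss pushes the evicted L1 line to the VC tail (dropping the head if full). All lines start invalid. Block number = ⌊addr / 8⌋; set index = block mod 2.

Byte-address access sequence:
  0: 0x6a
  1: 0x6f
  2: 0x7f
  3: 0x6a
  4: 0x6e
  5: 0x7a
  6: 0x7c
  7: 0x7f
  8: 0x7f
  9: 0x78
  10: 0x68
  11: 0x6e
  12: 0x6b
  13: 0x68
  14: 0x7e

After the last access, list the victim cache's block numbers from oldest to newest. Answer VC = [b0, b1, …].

#0 0x6a→b13/s1 MISS; vc=[]
#1 0x6f→b13/s1 L1-HIT; vc=[]
#2 0x7f→b15/s1 MISS; vc=[13]
#3 0x6a→b13/s1 VC-HIT; vc=[15]
#4 0x6e→b13/s1 L1-HIT; vc=[15]
#5 0x7a→b15/s1 VC-HIT; vc=[13]
#6 0x7c→b15/s1 L1-HIT; vc=[13]
#7 0x7f→b15/s1 L1-HIT; vc=[13]
#8 0x7f→b15/s1 L1-HIT; vc=[13]
#9 0x78→b15/s1 L1-HIT; vc=[13]
#10 0x68→b13/s1 VC-HIT; vc=[15]
#11 0x6e→b13/s1 L1-HIT; vc=[15]
#12 0x6b→b13/s1 L1-HIT; vc=[15]
#13 0x68→b13/s1 L1-HIT; vc=[15]
#14 0x7e→b15/s1 VC-HIT; vc=[13]

VC = [13]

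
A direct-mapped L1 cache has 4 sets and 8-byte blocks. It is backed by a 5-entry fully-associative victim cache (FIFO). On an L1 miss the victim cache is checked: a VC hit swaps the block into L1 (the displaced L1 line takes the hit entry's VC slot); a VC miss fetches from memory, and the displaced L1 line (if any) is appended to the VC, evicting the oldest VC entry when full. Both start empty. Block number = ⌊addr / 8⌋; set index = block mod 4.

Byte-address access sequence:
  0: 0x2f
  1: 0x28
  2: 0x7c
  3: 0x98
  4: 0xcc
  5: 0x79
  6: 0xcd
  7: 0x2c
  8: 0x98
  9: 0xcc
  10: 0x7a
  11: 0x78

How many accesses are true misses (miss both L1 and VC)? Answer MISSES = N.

  [0] addr=0x2f blk=5 s=1: MISS | VC []
  [1] addr=0x28 blk=5 s=1: L1-HIT | VC []
  [2] addr=0x7c blk=15 s=3: MISS | VC []
  [3] addr=0x98 blk=19 s=3: MISS | VC [15]
  [4] addr=0xcc blk=25 s=1: MISS | VC [15, 5]
  [5] addr=0x79 blk=15 s=3: VC-HIT | VC [19, 5]
  [6] addr=0xcd blk=25 s=1: L1-HIT | VC [19, 5]
  [7] addr=0x2c blk=5 s=1: VC-HIT | VC [19, 25]
  [8] addr=0x98 blk=19 s=3: VC-HIT | VC [15, 25]
  [9] addr=0xcc blk=25 s=1: VC-HIT | VC [15, 5]
  [10] addr=0x7a blk=15 s=3: VC-HIT | VC [19, 5]
  [11] addr=0x78 blk=15 s=3: L1-HIT | VC [19, 5]

MISSES = 4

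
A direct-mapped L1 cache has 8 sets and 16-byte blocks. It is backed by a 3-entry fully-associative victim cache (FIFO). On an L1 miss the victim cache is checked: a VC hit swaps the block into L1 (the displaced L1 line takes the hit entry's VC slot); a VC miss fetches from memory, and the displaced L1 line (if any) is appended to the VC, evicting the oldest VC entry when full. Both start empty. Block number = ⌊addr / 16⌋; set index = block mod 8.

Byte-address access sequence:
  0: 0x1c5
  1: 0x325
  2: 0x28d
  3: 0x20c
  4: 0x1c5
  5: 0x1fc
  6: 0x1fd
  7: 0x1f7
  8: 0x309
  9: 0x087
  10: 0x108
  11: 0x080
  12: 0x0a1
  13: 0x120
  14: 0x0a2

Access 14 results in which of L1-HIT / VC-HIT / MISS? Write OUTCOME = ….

#0 0x1c5→b28/s4 MISS; vc=[]
#1 0x325→b50/s2 MISS; vc=[]
#2 0x28d→b40/s0 MISS; vc=[]
#3 0x20c→b32/s0 MISS; vc=[40]
#4 0x1c5→b28/s4 L1-HIT; vc=[40]
#5 0x1fc→b31/s7 MISS; vc=[40]
#6 0x1fd→b31/s7 L1-HIT; vc=[40]
#7 0x1f7→b31/s7 L1-HIT; vc=[40]
#8 0x309→b48/s0 MISS; vc=[40,32]
#9 0x87→b8/s0 MISS; vc=[40,32,48]
#10 0x108→b16/s0 MISS; vc=[32,48,8]
#11 0x80→b8/s0 VC-HIT; vc=[32,48,16]
#12 0xa1→b10/s2 MISS; vc=[48,16,50]
#13 0x120→b18/s2 MISS; vc=[16,50,10]
#14 0xa2→b10/s2 VC-HIT; vc=[16,50,18]

OUTCOME = VC-HIT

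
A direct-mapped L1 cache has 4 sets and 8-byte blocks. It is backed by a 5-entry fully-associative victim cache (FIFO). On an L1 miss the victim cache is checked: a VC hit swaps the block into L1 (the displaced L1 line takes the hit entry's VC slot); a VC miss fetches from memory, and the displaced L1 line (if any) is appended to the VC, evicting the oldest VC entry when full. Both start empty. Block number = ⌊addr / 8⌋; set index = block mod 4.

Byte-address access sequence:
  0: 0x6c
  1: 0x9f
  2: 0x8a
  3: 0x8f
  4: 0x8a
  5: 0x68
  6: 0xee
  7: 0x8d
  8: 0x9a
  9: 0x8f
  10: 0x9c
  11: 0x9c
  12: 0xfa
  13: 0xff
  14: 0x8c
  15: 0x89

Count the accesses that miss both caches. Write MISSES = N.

MISSES = 5

0: 0x6c (blk 13, set 1) → MISS  vc=[]
1: 0x9f (blk 19, set 3) → MISS  vc=[]
2: 0x8a (blk 17, set 1) → MISS  vc=[13]
3: 0x8f (blk 17, set 1) → L1-HIT  vc=[13]
4: 0x8a (blk 17, set 1) → L1-HIT  vc=[13]
5: 0x68 (blk 13, set 1) → VC-HIT  vc=[17]
6: 0xee (blk 29, set 1) → MISS  vc=[17, 13]
7: 0x8d (blk 17, set 1) → VC-HIT  vc=[29, 13]
8: 0x9a (blk 19, set 3) → L1-HIT  vc=[29, 13]
9: 0x8f (blk 17, set 1) → L1-HIT  vc=[29, 13]
10: 0x9c (blk 19, set 3) → L1-HIT  vc=[29, 13]
11: 0x9c (blk 19, set 3) → L1-HIT  vc=[29, 13]
12: 0xfa (blk 31, set 3) → MISS  vc=[29, 13, 19]
13: 0xff (blk 31, set 3) → L1-HIT  vc=[29, 13, 19]
14: 0x8c (blk 17, set 1) → L1-HIT  vc=[29, 13, 19]
15: 0x89 (blk 17, set 1) → L1-HIT  vc=[29, 13, 19]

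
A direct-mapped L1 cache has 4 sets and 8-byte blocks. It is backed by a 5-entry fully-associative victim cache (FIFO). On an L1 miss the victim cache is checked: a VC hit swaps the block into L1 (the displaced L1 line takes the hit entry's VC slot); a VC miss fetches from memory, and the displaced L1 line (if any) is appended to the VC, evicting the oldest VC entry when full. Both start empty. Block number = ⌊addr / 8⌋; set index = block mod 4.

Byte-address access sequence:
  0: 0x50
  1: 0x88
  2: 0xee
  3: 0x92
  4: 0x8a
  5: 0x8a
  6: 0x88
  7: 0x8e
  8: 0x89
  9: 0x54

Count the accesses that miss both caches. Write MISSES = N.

MISSES = 4

0: 0x50 (blk 10, set 2) → MISS  vc=[]
1: 0x88 (blk 17, set 1) → MISS  vc=[]
2: 0xee (blk 29, set 1) → MISS  vc=[17]
3: 0x92 (blk 18, set 2) → MISS  vc=[17, 10]
4: 0x8a (blk 17, set 1) → VC-HIT  vc=[29, 10]
5: 0x8a (blk 17, set 1) → L1-HIT  vc=[29, 10]
6: 0x88 (blk 17, set 1) → L1-HIT  vc=[29, 10]
7: 0x8e (blk 17, set 1) → L1-HIT  vc=[29, 10]
8: 0x89 (blk 17, set 1) → L1-HIT  vc=[29, 10]
9: 0x54 (blk 10, set 2) → VC-HIT  vc=[29, 18]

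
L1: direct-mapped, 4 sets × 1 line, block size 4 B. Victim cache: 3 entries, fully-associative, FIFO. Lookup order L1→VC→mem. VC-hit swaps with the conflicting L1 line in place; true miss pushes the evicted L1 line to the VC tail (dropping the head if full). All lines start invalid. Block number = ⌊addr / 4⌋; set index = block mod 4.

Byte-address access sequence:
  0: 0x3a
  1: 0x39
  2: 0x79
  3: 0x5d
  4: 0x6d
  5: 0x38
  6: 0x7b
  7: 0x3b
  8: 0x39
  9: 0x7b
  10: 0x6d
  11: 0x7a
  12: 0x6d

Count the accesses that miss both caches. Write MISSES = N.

0: 0x3a (blk 14, set 2) → MISS  vc=[]
1: 0x39 (blk 14, set 2) → L1-HIT  vc=[]
2: 0x79 (blk 30, set 2) → MISS  vc=[14]
3: 0x5d (blk 23, set 3) → MISS  vc=[14]
4: 0x6d (blk 27, set 3) → MISS  vc=[14, 23]
5: 0x38 (blk 14, set 2) → VC-HIT  vc=[30, 23]
6: 0x7b (blk 30, set 2) → VC-HIT  vc=[14, 23]
7: 0x3b (blk 14, set 2) → VC-HIT  vc=[30, 23]
8: 0x39 (blk 14, set 2) → L1-HIT  vc=[30, 23]
9: 0x7b (blk 30, set 2) → VC-HIT  vc=[14, 23]
10: 0x6d (blk 27, set 3) → L1-HIT  vc=[14, 23]
11: 0x7a (blk 30, set 2) → L1-HIT  vc=[14, 23]
12: 0x6d (blk 27, set 3) → L1-HIT  vc=[14, 23]

MISSES = 4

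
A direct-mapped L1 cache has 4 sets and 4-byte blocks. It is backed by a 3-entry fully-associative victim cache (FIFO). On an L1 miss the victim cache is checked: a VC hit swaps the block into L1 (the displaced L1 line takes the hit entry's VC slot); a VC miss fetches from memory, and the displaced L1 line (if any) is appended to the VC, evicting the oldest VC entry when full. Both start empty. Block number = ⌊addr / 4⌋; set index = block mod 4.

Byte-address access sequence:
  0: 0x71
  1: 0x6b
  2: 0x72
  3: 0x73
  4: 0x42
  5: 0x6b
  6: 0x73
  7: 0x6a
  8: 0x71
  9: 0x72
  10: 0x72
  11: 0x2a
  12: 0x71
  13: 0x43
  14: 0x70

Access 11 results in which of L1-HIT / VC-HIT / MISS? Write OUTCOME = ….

OUTCOME = MISS

0: 0x71 (blk 28, set 0) → MISS  vc=[]
1: 0x6b (blk 26, set 2) → MISS  vc=[]
2: 0x72 (blk 28, set 0) → L1-HIT  vc=[]
3: 0x73 (blk 28, set 0) → L1-HIT  vc=[]
4: 0x42 (blk 16, set 0) → MISS  vc=[28]
5: 0x6b (blk 26, set 2) → L1-HIT  vc=[28]
6: 0x73 (blk 28, set 0) → VC-HIT  vc=[16]
7: 0x6a (blk 26, set 2) → L1-HIT  vc=[16]
8: 0x71 (blk 28, set 0) → L1-HIT  vc=[16]
9: 0x72 (blk 28, set 0) → L1-HIT  vc=[16]
10: 0x72 (blk 28, set 0) → L1-HIT  vc=[16]
11: 0x2a (blk 10, set 2) → MISS  vc=[16, 26]
12: 0x71 (blk 28, set 0) → L1-HIT  vc=[16, 26]
13: 0x43 (blk 16, set 0) → VC-HIT  vc=[28, 26]
14: 0x70 (blk 28, set 0) → VC-HIT  vc=[16, 26]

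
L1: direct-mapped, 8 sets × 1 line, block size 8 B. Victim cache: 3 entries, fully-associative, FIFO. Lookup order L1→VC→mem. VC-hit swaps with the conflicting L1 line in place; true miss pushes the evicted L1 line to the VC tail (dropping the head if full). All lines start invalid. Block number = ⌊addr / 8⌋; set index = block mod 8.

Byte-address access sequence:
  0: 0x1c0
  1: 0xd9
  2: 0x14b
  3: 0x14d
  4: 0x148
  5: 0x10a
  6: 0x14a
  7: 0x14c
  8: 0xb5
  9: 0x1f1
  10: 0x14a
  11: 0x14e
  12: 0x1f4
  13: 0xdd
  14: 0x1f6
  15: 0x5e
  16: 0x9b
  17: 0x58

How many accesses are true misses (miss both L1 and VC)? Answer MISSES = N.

MISSES = 8

0: 0x1c0 (blk 56, set 0) → MISS  vc=[]
1: 0xd9 (blk 27, set 3) → MISS  vc=[]
2: 0x14b (blk 41, set 1) → MISS  vc=[]
3: 0x14d (blk 41, set 1) → L1-HIT  vc=[]
4: 0x148 (blk 41, set 1) → L1-HIT  vc=[]
5: 0x10a (blk 33, set 1) → MISS  vc=[41]
6: 0x14a (blk 41, set 1) → VC-HIT  vc=[33]
7: 0x14c (blk 41, set 1) → L1-HIT  vc=[33]
8: 0xb5 (blk 22, set 6) → MISS  vc=[33]
9: 0x1f1 (blk 62, set 6) → MISS  vc=[33, 22]
10: 0x14a (blk 41, set 1) → L1-HIT  vc=[33, 22]
11: 0x14e (blk 41, set 1) → L1-HIT  vc=[33, 22]
12: 0x1f4 (blk 62, set 6) → L1-HIT  vc=[33, 22]
13: 0xdd (blk 27, set 3) → L1-HIT  vc=[33, 22]
14: 0x1f6 (blk 62, set 6) → L1-HIT  vc=[33, 22]
15: 0x5e (blk 11, set 3) → MISS  vc=[33, 22, 27]
16: 0x9b (blk 19, set 3) → MISS  vc=[22, 27, 11]
17: 0x58 (blk 11, set 3) → VC-HIT  vc=[22, 27, 19]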